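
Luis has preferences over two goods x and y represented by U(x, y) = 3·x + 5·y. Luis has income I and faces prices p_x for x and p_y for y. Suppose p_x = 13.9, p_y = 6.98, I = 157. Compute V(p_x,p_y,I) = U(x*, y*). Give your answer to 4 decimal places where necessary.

Perfect substitutes: compare marginal utility per dollar. 3/p_x vs 5/p_y → 0.2158 vs 0.7163.
y gives more utility per dollar, so spend all income on y: y* = I/p_y, x* = 0.
Numerically: x* = 0, y* = 22.4928.
Utility at the optimum: U(0, 22.4928) = 112.4642.

V = 112.4642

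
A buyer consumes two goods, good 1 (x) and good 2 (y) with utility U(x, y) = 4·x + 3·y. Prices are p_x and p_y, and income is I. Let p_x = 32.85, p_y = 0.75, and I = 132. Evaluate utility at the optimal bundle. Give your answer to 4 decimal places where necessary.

y gives more utility per dollar, so spend all income on y: y* = I/p_y, x* = 0.
Numerically: x* = 0, y* = 176.
Utility at the optimum: U(0, 176) = 528.

V = 528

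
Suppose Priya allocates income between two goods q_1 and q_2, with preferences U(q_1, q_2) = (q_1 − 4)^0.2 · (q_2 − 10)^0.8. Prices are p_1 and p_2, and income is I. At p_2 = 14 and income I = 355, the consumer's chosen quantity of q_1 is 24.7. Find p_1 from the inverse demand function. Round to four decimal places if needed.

Let q_1' = q_1−4, q_2' = q_2−10. MRS = (1/4)·q_2'/q_1' = p_1/p_2.
After buying the subsistence bundle (4, 10), a share 0.2 of the remaining income goes to q_1: q_1* = 4 + 0.2·(I − 4p_1 − 10p_2)/p_1.
Set q_1* = 24.7 in the demand function and solve for p_1: p_1 = 2.

p_1 = 2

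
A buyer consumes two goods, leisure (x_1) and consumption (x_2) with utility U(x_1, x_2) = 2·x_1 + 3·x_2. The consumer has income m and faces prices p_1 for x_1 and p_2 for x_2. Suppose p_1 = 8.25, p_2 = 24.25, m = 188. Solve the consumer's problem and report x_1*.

x_1* = 22.7879

Linear utility — the consumer picks whichever good has higher MU/price: 2/8.25 = 0.2424 vs 3/24.25 = 0.1237.
x_1 gives more utility per dollar, so spend all income on x_1: x_1* = m/p_1, x_2* = 0.
Numerically: x_1* = 22.7879, x_2* = 0.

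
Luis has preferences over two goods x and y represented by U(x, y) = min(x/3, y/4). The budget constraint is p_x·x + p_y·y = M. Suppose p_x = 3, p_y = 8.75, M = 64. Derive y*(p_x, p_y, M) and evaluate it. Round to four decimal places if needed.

y* = 5.8182

Demand: x*(p_x,p_y,M) = 3·M/(3·p_x + 4·p_y), y* = 4·M/(3·p_x + 4·p_y).
Here 3·3 + 4·8.75 = 44, giving y* = 5.8182.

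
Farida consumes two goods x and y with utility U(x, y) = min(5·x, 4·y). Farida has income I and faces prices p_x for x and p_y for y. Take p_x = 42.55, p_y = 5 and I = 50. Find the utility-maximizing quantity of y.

y* = 1.2807

Leontief preferences: the optimum is at the kink where x/4 = y/5, i.e. y = (5/4)·x.
Budget: p_x·x + p_y·(5/4)·x = I, so (4·p_x + 5·p_y)·x = 4·I.
Demand: x*(p_x,p_y,I) = 4·I/(4·p_x + 5·p_y), y* = 5·I/(4·p_x + 5·p_y).
Here 4·42.55 + 5·5 = 195.2, giving y* = 1.2807.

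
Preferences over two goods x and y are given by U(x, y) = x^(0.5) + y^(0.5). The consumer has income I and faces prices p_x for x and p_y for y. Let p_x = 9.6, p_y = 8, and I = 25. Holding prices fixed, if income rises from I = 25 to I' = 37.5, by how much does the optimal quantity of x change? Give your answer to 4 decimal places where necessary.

MU_x ∝ x^(-0.5), MU_y ∝ y^(-0.5), so MRS = (y/x)^(0.5) = p_x/p_y.
Solve for the ratio: y/x = [p_x/p_y]^(2).
With the ratio pinned down, the budget gives x* = I/(p_x + p_y·(y/x)) and y* = (y/x)·x*.
Numerically y/x = 1.44, so x* = 25/(9.6 + 8·1.44) = 1.1837.
At I' = 37.5: x* = 1.7756. Change: 1.7756 − 1.1837 = 0.5919.

Δx* = 0.5919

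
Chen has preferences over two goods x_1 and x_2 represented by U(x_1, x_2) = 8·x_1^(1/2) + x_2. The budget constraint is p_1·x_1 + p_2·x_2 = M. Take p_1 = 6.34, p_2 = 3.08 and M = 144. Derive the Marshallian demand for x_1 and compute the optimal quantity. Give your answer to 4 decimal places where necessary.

Set MRS = p_1/p_2: 4·x_1^(−1/2) = p_1/p_2.
Thus x_1* = (4·p_2/p_1)² — independent of M — with the rest of income spent on x_2.
Plugging in: x_1* = (4·3.08/6.34)² = 3.7761.

x_1* = 3.7761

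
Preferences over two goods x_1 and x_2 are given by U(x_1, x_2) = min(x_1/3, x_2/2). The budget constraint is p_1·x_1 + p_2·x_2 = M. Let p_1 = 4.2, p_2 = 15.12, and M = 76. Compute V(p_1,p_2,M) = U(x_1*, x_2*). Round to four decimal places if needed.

With perfect complements, no substitution: consume in ratio x_1:x_2 = 3:2.
Budget: p_1·x_1 + p_2·(2/3)·x_1 = M, so (3·p_1 + 2·p_2)·x_1 = 3·M.
Demand: x_1*(p_1,p_2,M) = 3·M/(3·p_1 + 2·p_2), x_2* = 2·M/(3·p_1 + 2·p_2).
Here 3·4.2 + 2·15.12 = 42.84, giving x_1* = 5.3221 and x_2* = 3.5481.
Utility at the optimum: U(5.3221, 3.5481) = 1.774.

V = 1.774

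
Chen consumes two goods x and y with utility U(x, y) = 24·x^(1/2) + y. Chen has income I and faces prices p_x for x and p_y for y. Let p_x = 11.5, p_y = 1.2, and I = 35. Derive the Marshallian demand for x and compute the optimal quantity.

Thus x* = (12·p_y/p_x)² — independent of I — with the rest of income spent on y.
Plugging in: x* = (12·1.2/11.5)² = 1.5679.

x* = 1.5679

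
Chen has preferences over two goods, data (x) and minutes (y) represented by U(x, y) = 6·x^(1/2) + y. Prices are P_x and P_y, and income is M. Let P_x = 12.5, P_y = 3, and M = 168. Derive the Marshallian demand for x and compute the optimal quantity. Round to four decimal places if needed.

Plugging in: x* = (3·3/12.5)² = 0.5184.

x* = 0.5184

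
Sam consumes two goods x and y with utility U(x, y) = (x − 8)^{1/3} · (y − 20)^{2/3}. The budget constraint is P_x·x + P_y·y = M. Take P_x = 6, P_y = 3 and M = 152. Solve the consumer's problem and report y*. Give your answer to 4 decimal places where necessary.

y* = 29.7778

Substituting into the budget: x* = 8 + 1/3·(M − 8·P_x − 20·P_y)/P_x, and y* = 20 + 2/3·(…)/P_y.
Discretionary income = 152 − 8·6 − 20·3 = 44; y* = 20 + 2/3·44/3 = 29.7778.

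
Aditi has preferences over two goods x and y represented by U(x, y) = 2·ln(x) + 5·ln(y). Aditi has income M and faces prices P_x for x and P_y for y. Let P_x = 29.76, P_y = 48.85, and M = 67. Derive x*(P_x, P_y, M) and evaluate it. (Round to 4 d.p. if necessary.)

x* = 0.6432

Tangency: MRS = (2/5)·y/x = P_x/P_y.
Rearranging, P_y·y = (5/2)·P_x·x. Substituting into the budget gives P_x·x·(1 + (5/2)) = M.
Demand: x*(P_x,P_y,M) = 2/7·M/P_x and y* = 5/7·M/P_y.
At P_x=29.76, P_y=48.85, M=67: x* = 2/7·67/29.76 = 0.6432.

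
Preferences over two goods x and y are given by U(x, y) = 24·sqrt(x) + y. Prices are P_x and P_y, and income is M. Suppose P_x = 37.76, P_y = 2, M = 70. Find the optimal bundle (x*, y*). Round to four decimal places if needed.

Utility is quasi-linear in y; the FOC for x is 12/√x = P_x/P_y.
Thus x* = (12·P_y/P_x)² — independent of M — with the rest of income spent on y.
Plugging in: x* = (12·2/37.76)² = 0.404, y* = 27.3729.

x* = 0.404, y* = 27.3729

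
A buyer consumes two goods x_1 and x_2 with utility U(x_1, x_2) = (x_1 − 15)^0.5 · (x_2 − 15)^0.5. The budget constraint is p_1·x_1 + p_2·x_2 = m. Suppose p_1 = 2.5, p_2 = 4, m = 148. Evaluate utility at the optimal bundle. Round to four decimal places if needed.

V = 7.9848

Discretionary income = 148 − 15·2.5 − 15·4 = 50.5; x_1* = 15 + 0.5·50.5/2.5 = 25.1; x_2* = 15 + 0.5·50.5/4 = 21.3125.
Utility at the optimum: U(25.1, 21.3125) = 7.9848.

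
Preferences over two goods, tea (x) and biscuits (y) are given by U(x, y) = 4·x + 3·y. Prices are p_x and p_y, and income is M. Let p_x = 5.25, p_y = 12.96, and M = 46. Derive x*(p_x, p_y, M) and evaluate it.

x* = 8.7619

x gives more utility per dollar, so spend all income on x: x* = M/p_x, y* = 0.
Numerically: x* = 8.7619, y* = 0.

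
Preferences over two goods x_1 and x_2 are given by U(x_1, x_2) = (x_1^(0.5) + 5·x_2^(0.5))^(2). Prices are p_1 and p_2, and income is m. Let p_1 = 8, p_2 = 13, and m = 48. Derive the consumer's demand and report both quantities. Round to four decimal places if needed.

From the CES first-order condition, (1/5)·(x_2/x_1)^(0.5) = p_1/p_2.
Solve for the ratio: x_2/x_1 = [5·p_1/p_2]^(2).
Substitute x_2 = (x_2/x_1)·x_1 into the budget: x_1* = m/(p_1 + p_2·(x_2/x_1)).
Numerically x_2/x_1 = 9.467456, so x_1* = 48/(8 + 13·9.467456) = 0.3662 and x_2* = 9.467456·0.3662 = 3.467.

x_1* = 0.3662, x_2* = 3.467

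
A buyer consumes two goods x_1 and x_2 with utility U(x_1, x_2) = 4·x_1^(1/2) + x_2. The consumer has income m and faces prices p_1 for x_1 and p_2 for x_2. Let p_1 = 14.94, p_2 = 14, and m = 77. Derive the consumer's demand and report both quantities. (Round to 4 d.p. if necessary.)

Utility is quasi-linear in x_2; the FOC for x_1 is 2/√x_1 = p_1/p_2.
Thus x_1* = (2·p_2/p_1)² — independent of m — with the rest of income spent on x_2.
Plugging in: x_1* = (2·14/14.94)² = 3.5125, x_2* = 1.7517.

x_1* = 3.5125, x_2* = 1.7517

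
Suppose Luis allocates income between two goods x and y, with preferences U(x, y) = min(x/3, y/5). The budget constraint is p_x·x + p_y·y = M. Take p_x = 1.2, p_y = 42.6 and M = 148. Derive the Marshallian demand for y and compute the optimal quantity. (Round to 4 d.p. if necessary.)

y* = 3.4164

Leontief preferences: the optimum is at the kink where x/3 = y/5, i.e. y = (5/3)·x.
Budget: p_x·x + p_y·(5/3)·x = M, so (3·p_x + 5·p_y)·x = 3·M.
Demand: x*(p_x,p_y,M) = 3·M/(3·p_x + 5·p_y), y* = 5·M/(3·p_x + 5·p_y).
Here 3·1.2 + 5·42.6 = 216.6, giving y* = 3.4164.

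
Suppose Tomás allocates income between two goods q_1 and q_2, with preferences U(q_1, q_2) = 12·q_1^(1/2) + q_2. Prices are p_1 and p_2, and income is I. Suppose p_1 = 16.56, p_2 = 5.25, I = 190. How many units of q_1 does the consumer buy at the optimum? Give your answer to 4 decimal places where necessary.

Solve: √q_1 = 6·p_2/p_1, so q_1*(p_1,p_2) = (6·p_2/p_1)², and q_2* = (I − p_1·q_1*)/p_2.
Plugging in: q_1* = (6·5.25/16.56)² = 3.6183.

q_1* = 3.6183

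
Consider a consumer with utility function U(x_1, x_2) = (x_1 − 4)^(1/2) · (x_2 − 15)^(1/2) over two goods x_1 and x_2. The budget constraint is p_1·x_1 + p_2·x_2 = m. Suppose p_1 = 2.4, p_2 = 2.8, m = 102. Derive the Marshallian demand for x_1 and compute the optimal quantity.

x_1* = 14.5

MRS = (x_2−15)/(x_1−4). Tangency with p_1/p_2 gives x_2−15 = (p_1/p_2)·(x_1−4).
Substituting into the budget: x_1* = 4 + 0.5·(m − 4·p_1 − 15·p_2)/p_1, and x_2* = 15 + 0.5·(…)/p_2.
Discretionary income = 102 − 4·2.4 − 15·2.8 = 50.4; x_1* = 4 + 0.5·50.4/2.4 = 14.5.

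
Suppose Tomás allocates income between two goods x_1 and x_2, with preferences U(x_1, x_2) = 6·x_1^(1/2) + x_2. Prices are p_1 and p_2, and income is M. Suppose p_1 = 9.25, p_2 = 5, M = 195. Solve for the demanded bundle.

x_1* = 2.6297, x_2* = 34.1351

Utility is quasi-linear in x_2; the FOC for x_1 is 3/√x_1 = p_1/p_2.
Solve: √x_1 = 3·p_2/p_1, so x_1*(p_1,p_2) = (3·p_2/p_1)², and x_2* = (M − p_1·x_1*)/p_2.
Plugging in: x_1* = (3·5/9.25)² = 2.6297, x_2* = 34.1351.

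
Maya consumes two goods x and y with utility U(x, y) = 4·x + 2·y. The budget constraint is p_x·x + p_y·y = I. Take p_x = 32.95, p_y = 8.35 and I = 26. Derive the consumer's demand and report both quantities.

x* = 0, y* = 3.1138

Perfect substitutes: compare marginal utility per dollar. 4/p_x vs 2/p_y → 0.1214 vs 0.2395.
y gives more utility per dollar, so spend all income on y: y* = I/p_y, x* = 0.
Numerically: x* = 0, y* = 3.1138.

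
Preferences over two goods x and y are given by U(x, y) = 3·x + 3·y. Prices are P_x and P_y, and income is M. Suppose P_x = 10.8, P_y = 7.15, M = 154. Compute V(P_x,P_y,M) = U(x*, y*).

Perfect substitutes: compare marginal utility per dollar. 3/P_x vs 3/P_y → 0.2778 vs 0.4196.
y gives more utility per dollar, so spend all income on y: y* = M/P_y, x* = 0.
Numerically: x* = 0, y* = 21.5385.
Utility at the optimum: U(0, 21.5385) = 64.6154.

V = 64.6154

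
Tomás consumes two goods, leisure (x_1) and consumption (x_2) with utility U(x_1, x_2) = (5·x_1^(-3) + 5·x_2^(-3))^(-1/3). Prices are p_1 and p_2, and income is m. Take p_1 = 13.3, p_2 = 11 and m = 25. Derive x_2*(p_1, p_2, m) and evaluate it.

Numerically x_2/x_1 = 1.048612, so x_1* = 25/(13.3 + 11·1.048612) = 1.0067 and x_2* = 1.048612·1.0067 = 1.0556.

x_2* = 1.0556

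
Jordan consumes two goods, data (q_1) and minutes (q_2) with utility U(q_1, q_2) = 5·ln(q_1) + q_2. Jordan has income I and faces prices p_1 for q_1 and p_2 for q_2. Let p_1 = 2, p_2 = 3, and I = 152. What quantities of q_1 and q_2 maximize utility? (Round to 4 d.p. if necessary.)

q_1* = 7.5, q_2* = 45.6667

So q_1*(p_1,p_2) = 5·p_2/p_1, independent of income; and q_2* = (I − 5·p_2)/p_2.
At the given prices: q_1* = 5·3/2 = 7.5, and q_2* = 45.6667.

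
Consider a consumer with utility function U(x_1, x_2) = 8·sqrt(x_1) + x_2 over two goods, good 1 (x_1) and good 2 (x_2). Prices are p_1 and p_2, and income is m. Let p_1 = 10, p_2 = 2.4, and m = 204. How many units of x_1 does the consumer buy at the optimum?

MU_x_1 = 4/√x_1, MU_x_2 = 1. Tangency: 4/√x_1 = p_1/p_2.
Solve: √x_1 = 4·p_2/p_1, so x_1*(p_1,p_2) = (4·p_2/p_1)², and x_2* = (m − p_1·x_1*)/p_2.
Plugging in: x_1* = (4·2.4/10)² = 0.9216.

x_1* = 0.9216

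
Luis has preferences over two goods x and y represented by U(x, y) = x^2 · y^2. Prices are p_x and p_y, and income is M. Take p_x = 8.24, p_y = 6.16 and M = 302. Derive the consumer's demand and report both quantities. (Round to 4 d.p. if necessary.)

Demand: x*(p_x,p_y,M) = 0.5·M/p_x and y* = 0.5·M/p_y.
At p_x=8.24, p_y=6.16, M=302: x* = 0.5·302/8.24 = 18.3252, y* = 24.513.

x* = 18.3252, y* = 24.513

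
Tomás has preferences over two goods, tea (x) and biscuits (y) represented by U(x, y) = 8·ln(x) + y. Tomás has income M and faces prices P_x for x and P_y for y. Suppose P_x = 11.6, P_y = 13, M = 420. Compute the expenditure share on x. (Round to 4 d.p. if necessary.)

share on x = 0.2476

Set MRS = P_x/P_y: (8/x)/1 = P_x/P_y.
So x*(P_x,P_y) = 8·P_y/P_x, independent of income; and y* = (M − 8·P_y)/P_y.
At the given prices: x* = 8·13/11.6 = 8.9655, and y* = 24.3077.
Expenditure on x: 11.6·8.9655 = 104; share = 0.2476.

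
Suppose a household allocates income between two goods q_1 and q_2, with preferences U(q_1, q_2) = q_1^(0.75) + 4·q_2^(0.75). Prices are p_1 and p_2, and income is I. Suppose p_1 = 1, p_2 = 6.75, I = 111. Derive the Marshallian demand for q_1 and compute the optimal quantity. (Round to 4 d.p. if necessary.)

Numerically q_2/q_1 = 0.123318, so q_1* = 111/(1 + 6.75·0.123318) = 60.5765.

q_1* = 60.5765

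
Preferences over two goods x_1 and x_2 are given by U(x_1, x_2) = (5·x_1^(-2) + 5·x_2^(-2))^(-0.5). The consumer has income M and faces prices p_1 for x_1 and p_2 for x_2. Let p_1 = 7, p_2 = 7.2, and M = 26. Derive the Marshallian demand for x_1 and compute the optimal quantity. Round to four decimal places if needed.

From the CES first-order condition, (x_2/x_1)^(3) = p_1/p_2.
Solve for the ratio: x_2/x_1 = [p_1/p_2]^(1/3).
With the ratio pinned down, the budget gives x_1* = M/(p_1 + p_2·(x_2/x_1)) and x_2* = (x_2/x_1)·x_1*.
Numerically x_2/x_1 = 0.990654, so x_1* = 26/(7 + 7.2·0.990654) = 1.8397.

x_1* = 1.8397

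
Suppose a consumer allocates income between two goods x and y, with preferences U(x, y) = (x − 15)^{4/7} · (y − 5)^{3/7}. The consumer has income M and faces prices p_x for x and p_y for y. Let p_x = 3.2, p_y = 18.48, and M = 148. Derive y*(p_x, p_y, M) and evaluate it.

Let x' = x−15, y' = y−5. MRS = (4/3)·y'/x' = p_x/p_y.
Substituting into the budget: x* = 15 + 4/7·(M − 15·p_x − 5·p_y)/p_x, and y* = 5 + 3/7·(…)/p_y.
Discretionary income = 148 − 15·3.2 − 5·18.48 = 7.6; y* = 5 + 3/7·7.6/18.48 = 5.1763.

y* = 5.1763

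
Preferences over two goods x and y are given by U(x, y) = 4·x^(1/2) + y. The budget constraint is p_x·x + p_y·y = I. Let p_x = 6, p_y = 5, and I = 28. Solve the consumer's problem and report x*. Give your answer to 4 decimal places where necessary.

Plugging in: x* = (2·5/6)² = 2.7778.

x* = 2.7778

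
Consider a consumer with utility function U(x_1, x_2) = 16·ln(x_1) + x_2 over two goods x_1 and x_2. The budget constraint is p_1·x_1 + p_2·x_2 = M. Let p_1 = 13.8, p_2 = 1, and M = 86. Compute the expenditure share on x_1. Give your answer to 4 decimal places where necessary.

share on x_1 = 0.186

MU_x_1 = 16/x_1, MU_x_2 = 1. Tangency: 16/x_1 = p_1/p_2.
So x_1*(p_1,p_2) = 16·p_2/p_1, independent of income; and x_2* = (M − 16·p_2)/p_2.
At the given prices: x_1* = 16·1/13.8 = 1.1594, and x_2* = 70.
Expenditure on x_1: 13.8·1.1594 = 16; share = 0.186.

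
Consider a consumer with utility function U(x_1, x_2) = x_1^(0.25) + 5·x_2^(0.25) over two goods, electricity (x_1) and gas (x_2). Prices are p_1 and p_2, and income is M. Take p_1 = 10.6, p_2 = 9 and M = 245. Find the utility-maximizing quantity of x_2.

x_2* = 24.5079

From the CES first-order condition, (1/5)·(x_2/x_1)^(0.75) = p_1/p_2.
Solve for the ratio: x_2/x_1 = [5·p_1/p_2]^(4/3).
With the ratio pinned down, the budget gives x_1* = M/(p_1 + p_2·(x_2/x_1)) and x_2* = (x_2/x_1)·x_1*.
Numerically x_2/x_1 = 10.634355, so x_1* = 245/(10.6 + 9·10.634355) = 2.3046 and x_2* = 10.634355·2.3046 = 24.5079.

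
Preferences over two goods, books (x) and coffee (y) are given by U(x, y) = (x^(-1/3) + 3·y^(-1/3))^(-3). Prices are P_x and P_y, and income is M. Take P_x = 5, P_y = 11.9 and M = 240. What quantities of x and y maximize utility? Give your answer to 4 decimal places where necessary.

MRS = MU_x/MU_y = (1/3)·(y/x)^(4/3). Set equal to P_x/P_y.
Hence y/x = (3·P_x/P_y)^(1/(4/3)), i.e. raised to the 0.75 power.
Substitute y = (y/x)·x into the budget: x* = M/(P_x + P_y·(y/x)).
Numerically y/x = 1.18962, so x* = 240/(5 + 11.9·1.18962) = 12.5284 and y* = 1.18962·12.5284 = 14.904.

x* = 12.5284, y* = 14.904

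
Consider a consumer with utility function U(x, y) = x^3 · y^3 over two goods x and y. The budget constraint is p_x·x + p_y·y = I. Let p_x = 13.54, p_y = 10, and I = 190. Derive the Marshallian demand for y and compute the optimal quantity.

y* = 9.5

MU_x/MU_y = (3·y)/(3·x); tangency sets this equal to p_x/p_y.
Rearranging, p_y·y = p_x·x. Substituting into the budget gives p_x·x·(1 + 1) = I.
Demand: x*(p_x,p_y,I) = 0.5·I/p_x and y* = 0.5·I/p_y.
At p_x=13.54, p_y=10, I=190: y* = 0.5·190/10 = 9.5.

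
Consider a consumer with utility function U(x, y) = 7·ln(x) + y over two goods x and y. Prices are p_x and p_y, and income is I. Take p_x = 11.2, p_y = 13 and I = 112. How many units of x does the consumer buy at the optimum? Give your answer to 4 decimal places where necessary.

Set MRS = p_x/p_y: (7/x)/1 = p_x/p_y.
So x*(p_x,p_y) = 7·p_y/p_x, independent of income; and y* = (I − 7·p_y)/p_y.
At the given prices: x* = 7·13/11.2 = 8.125.

x* = 8.125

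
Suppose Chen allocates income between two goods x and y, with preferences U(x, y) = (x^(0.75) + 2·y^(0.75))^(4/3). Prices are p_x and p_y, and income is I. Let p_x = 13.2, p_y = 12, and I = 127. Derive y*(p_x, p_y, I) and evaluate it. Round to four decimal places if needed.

MU_x ∝ x^(-0.25), MU_y ∝ 2·y^(-0.25), so MRS = (1/2)·(y/x)^(0.25) = p_x/p_y.
Solve for the ratio: y/x = [2·p_x/p_y]^(4).
Substitute y = (y/x)·x into the budget: x* = I/(p_x + p_y·(y/x)).
Numerically y/x = 23.4256, so x* = 127/(13.2 + 12·23.4256) = 0.4315 and y* = 23.4256·0.4315 = 10.1087.

y* = 10.1087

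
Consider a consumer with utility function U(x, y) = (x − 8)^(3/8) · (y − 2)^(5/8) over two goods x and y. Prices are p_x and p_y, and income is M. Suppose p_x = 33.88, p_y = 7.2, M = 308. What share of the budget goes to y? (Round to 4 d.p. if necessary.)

MRS = (3/5)·(y−2)/(x−8). Tangency with p_x/p_y gives y−2 = (5/3)·(p_x/p_y)·(x−8).
After buying the subsistence bundle (8, 2), a share 0.375 of the remaining income goes to x: x* = 8 + 0.375·(M − 8p_x − 2p_y)/p_x.
Discretionary income = 308 − 8·33.88 − 2·7.2 = 22.56; x* = 8 + 0.375·22.56/33.88 = 8.2497; y* = 2 + 0.625·22.56/7.2 = 3.9583.
Expenditure on y: 7.2·3.9583 = 28.5; share = 0.0925.

share on y = 0.0925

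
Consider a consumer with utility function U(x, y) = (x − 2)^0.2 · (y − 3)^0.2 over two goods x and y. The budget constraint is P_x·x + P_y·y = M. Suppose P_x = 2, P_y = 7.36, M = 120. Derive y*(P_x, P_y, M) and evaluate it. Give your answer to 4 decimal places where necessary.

Let x' = x−2, y' = y−3. MRS = y'/x' = P_x/P_y.
Substituting into the budget: x* = 2 + 0.5·(M − 2·P_x − 3·P_y)/P_x, and y* = 3 + 0.5·(…)/P_y.
Discretionary income = 120 − 2·2 − 3·7.36 = 93.92; y* = 3 + 0.5·93.92/7.36 = 9.3804.

y* = 9.3804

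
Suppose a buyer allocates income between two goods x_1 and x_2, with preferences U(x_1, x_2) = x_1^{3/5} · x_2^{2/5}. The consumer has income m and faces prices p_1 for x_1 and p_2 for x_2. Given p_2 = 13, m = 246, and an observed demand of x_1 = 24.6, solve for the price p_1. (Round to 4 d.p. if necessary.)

p_1 = 6

The MRS is (3/2)·x_2/x_1. Set MRS = p_1/p_2.
Rearranging, p_2·x_2 = (2/3)·p_1·x_1. Substituting into the budget gives p_1·x_1·(1 + (2/3)) = m.
Demand: x_1*(p_1,p_2,m) = 0.6·m/p_1 and x_2* = 0.4·m/p_2.
Set x_1* = 24.6 in the demand function and solve for p_1: p_1 = 6.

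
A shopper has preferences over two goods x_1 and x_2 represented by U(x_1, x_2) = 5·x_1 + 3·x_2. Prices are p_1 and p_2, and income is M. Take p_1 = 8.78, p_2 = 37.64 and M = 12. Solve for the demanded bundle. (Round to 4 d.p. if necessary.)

x_1* = 1.3667, x_2* = 0

x_1 gives more utility per dollar, so spend all income on x_1: x_1* = M/p_1, x_2* = 0.
Numerically: x_1* = 1.3667, x_2* = 0.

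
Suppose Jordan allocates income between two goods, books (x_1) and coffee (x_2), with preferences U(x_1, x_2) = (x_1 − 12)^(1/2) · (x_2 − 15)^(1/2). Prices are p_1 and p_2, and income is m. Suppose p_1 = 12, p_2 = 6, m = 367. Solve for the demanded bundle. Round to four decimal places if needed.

MRS = (x_2−15)/(x_1−12). Tangency with p_1/p_2 gives x_2−15 = (p_1/p_2)·(x_1−12).
Substituting into the budget: x_1* = 12 + 0.5·(m − 12·p_1 − 15·p_2)/p_1, and x_2* = 15 + 0.5·(…)/p_2.
Discretionary income = 367 − 12·12 − 15·6 = 133; x_1* = 12 + 0.5·133/12 = 17.5417; x_2* = 15 + 0.5·133/6 = 26.0833.

x_1* = 17.5417, x_2* = 26.0833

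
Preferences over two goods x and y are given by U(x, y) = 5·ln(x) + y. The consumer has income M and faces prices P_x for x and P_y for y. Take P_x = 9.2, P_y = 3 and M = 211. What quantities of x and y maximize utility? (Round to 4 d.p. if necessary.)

x* = 1.6304, y* = 65.3333

Set MRS = P_x/P_y: (5/x)/1 = P_x/P_y.
So x*(P_x,P_y) = 5·P_y/P_x, independent of income; and y* = (M − 5·P_y)/P_y.
At the given prices: x* = 5·3/9.2 = 1.6304, and y* = 65.3333.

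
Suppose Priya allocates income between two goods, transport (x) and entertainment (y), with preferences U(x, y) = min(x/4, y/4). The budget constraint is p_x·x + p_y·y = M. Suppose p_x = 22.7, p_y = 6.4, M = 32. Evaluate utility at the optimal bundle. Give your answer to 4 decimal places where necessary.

Leontief preferences: the optimum is at the kink where x/4 = y/4, i.e. y = x.
Budget: p_x·x + p_y·x = M, so (4·p_x + 4·p_y)·x = 4·M.
Demand: x*(p_x,p_y,M) = 4·M/(4·p_x + 4·p_y), y* = 4·M/(4·p_x + 4·p_y).
Here 4·22.7 + 4·6.4 = 116.4, giving x* = 1.0997 and y* = 1.0997.
Utility at the optimum: U(1.0997, 1.0997) = 0.2749.

V = 0.2749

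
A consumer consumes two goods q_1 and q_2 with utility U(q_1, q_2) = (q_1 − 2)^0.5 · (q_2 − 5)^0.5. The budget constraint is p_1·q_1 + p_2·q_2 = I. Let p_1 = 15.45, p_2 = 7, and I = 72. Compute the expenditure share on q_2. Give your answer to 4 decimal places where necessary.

After buying the subsistence bundle (2, 5), a share 0.5 of the remaining income goes to q_1: q_1* = 2 + 0.5·(I − 2p_1 − 5p_2)/p_1.
Discretionary income = 72 − 2·15.45 − 5·7 = 6.1; q_1* = 2 + 0.5·6.1/15.45 = 2.1974; q_2* = 5 + 0.5·6.1/7 = 5.4357.
Expenditure on q_2: 7·5.4357 = 38.05; share = 0.5285.

share on q_2 = 0.5285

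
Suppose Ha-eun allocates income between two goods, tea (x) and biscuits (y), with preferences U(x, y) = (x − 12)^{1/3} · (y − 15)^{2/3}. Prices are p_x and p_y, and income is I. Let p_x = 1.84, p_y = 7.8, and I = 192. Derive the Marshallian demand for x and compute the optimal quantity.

Let x' = x−12, y' = y−15. MRS = (1/2)·y'/x' = p_x/p_y.
After buying the subsistence bundle (12, 15), a share 1/3 of the remaining income goes to x: x* = 12 + 1/3·(I − 12p_x − 15p_y)/p_x.
Discretionary income = 192 − 12·1.84 − 15·7.8 = 52.92; x* = 12 + 1/3·52.92/1.84 = 21.587.

x* = 21.587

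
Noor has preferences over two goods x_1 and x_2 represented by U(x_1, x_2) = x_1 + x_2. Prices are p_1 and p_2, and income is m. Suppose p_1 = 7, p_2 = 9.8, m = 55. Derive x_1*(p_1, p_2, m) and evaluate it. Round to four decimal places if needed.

Linear utility — the consumer picks whichever good has higher MU/price: 1/7 = 0.1429 vs 1/9.8 = 0.102.
x_1 gives more utility per dollar, so spend all income on x_1: x_1* = m/p_1, x_2* = 0.
Numerically: x_1* = 7.8571, x_2* = 0.

x_1* = 7.8571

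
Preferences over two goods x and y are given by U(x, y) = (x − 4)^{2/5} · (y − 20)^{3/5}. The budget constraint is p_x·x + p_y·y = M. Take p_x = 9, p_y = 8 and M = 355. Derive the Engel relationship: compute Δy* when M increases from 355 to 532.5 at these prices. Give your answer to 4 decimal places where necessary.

Δy* = 13.3125

MRS = (2/3)·(y−20)/(x−4). Tangency with p_x/p_y gives y−20 = (3/2)·(p_x/p_y)·(x−4).
After buying the subsistence bundle (4, 20), a share 0.4 of the remaining income goes to x: x* = 4 + 0.4·(M − 4p_x − 20p_y)/p_x.
Discretionary income = 355 − 4·9 − 20·8 = 159; y* = 20 + 0.6·159/8 = 31.925.
At M' = 532.5: y* = 45.2375. Change: 45.2375 − 31.925 = 13.3125.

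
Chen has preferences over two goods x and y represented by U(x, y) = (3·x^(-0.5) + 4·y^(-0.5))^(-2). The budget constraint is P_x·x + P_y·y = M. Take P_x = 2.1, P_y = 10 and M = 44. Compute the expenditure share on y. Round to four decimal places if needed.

share on y = 0.6708

MRS = MU_x/MU_y = (3/4)·(y/x)^(1.5). Set equal to P_x/P_y.
Hence y/x = ((4/3)·P_x/P_y)^(1/(1.5)), i.e. raised to the 2/3 power.
With the ratio pinned down, the budget gives x* = M/(P_x + P_y·(y/x)) and y* = (y/x)·x*.
Numerically y/x = 0.427995, so x* = 44/(2.1 + 10·0.427995) = 6.8966 and y* = 0.427995·6.8966 = 2.9517.
Expenditure on y: 10·2.9517 = 29.5171; share = 0.6708.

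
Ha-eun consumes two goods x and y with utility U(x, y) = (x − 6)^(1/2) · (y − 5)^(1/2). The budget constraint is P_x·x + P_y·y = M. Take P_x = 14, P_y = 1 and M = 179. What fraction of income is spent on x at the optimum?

share on x = 0.7207

This is Cobb-Douglas in (x−6, y−5): tangency gives 0.5·P_y·(y−5) = 0.5·P_x·(x−6).
Substituting into the budget: x* = 6 + 0.5·(M − 6·P_x − 5·P_y)/P_x, and y* = 5 + 0.5·(…)/P_y.
Discretionary income = 179 − 6·14 − 5·1 = 90; x* = 6 + 0.5·90/14 = 9.2143; y* = 5 + 0.5·90/1 = 50.
Expenditure on x: 14·9.2143 = 129; share = 0.7207.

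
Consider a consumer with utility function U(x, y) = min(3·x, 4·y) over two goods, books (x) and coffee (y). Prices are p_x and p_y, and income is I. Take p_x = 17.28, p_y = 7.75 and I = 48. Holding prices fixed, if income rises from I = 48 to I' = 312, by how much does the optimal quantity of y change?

Δy* = 8.5742

With perfect complements, no substitution: consume in ratio x:y = 4:3.
Budget: p_x·x + p_y·(3/4)·x = I, so (4·p_x + 3·p_y)·x = 4·I.
Demand: x*(p_x,p_y,I) = 4·I/(4·p_x + 3·p_y), y* = 3·I/(4·p_x + 3·p_y).
Here 4·17.28 + 3·7.75 = 92.37, giving y* = 1.5589.
At I' = 312: y* = 10.1332. Change: 10.1332 − 1.5589 = 8.5742.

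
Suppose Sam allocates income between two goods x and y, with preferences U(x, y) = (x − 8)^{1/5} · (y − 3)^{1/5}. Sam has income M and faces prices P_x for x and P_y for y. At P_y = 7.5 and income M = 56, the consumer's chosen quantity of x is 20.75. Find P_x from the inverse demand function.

P_x = 1

MRS = (y−3)/(x−8). Tangency with P_x/P_y gives y−3 = (P_x/P_y)·(x−8).
After buying the subsistence bundle (8, 3), a share 0.5 of the remaining income goes to x: x* = 8 + 0.5·(M − 8P_x − 3P_y)/P_x.
Set x* = 20.75 in the demand function and solve for P_x: P_x = 1.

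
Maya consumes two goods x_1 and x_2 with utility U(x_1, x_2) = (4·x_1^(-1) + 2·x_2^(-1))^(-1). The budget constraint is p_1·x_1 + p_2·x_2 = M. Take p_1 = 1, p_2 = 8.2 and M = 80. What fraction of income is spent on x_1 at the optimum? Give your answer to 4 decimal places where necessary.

share on x_1 = 0.3306

MRS = MU_x_1/MU_x_2 = 2·(x_2/x_1)^(2). Set equal to p_1/p_2.
Solve for the ratio: x_2/x_1 = [(1/2)·p_1/p_2]^(0.5).
Substitute x_2 = (x_2/x_1)·x_1 into the budget: x_1* = M/(p_1 + p_2·(x_2/x_1)).
Numerically x_2/x_1 = 0.246932, so x_1* = 80/(1 + 8.2·0.246932) = 26.4476 and x_2* = 0.246932·26.4476 = 6.5308.
Expenditure on x_1: 1·26.4476 = 26.4476; share = 0.3306.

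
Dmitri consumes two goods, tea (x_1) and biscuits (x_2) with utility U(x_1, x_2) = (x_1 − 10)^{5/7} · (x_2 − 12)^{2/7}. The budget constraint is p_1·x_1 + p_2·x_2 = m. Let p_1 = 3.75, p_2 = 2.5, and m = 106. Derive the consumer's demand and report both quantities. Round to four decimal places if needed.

Let x_1' = x_1−10, x_2' = x_2−12. MRS = (5/2)·x_2'/x_1' = p_1/p_2.
After buying the subsistence bundle (10, 12), a share 5/7 of the remaining income goes to x_1: x_1* = 10 + 5/7·(m − 10p_1 − 12p_2)/p_1.
Discretionary income = 106 − 10·3.75 − 12·2.5 = 38.5; x_1* = 10 + 5/7·38.5/3.75 = 17.3333; x_2* = 12 + 2/7·38.5/2.5 = 16.4.

x_1* = 17.3333, x_2* = 16.4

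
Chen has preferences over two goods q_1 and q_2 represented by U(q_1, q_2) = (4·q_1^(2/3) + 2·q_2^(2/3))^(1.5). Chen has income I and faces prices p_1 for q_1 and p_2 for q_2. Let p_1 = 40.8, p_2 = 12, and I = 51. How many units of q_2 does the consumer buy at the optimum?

With the ratio pinned down, the budget gives q_1* = I/(p_1 + p_2·(q_2/q_1)) and q_2* = (q_2/q_1)·q_1*.
Numerically q_2/q_1 = 4.913, so q_1* = 51/(40.8 + 12·4.913) = 0.5112 and q_2* = 4.913·0.5112 = 2.5118.

q_2* = 2.5118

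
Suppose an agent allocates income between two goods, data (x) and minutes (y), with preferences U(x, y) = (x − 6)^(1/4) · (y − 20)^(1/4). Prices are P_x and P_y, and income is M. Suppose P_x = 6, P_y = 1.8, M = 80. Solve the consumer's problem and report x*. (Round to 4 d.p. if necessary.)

x* = 6.6667

Let x' = x−6, y' = y−20. MRS = y'/x' = P_x/P_y.
Substituting into the budget: x* = 6 + 0.5·(M − 6·P_x − 20·P_y)/P_x, and y* = 20 + 0.5·(…)/P_y.
Discretionary income = 80 − 6·6 − 20·1.8 = 8; x* = 6 + 0.5·8/6 = 6.6667.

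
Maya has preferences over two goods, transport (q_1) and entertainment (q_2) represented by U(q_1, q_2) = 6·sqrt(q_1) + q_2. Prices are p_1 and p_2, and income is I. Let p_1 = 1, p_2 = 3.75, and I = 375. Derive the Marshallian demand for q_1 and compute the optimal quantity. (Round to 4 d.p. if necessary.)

MU_q_1 = 3/√q_1, MU_q_2 = 1. Tangency: 3/√q_1 = p_1/p_2.
Thus q_1* = (3·p_2/p_1)² — independent of I — with the rest of income spent on q_2.
Plugging in: q_1* = (3·3.75/1)² = 126.5625.

q_1* = 126.5625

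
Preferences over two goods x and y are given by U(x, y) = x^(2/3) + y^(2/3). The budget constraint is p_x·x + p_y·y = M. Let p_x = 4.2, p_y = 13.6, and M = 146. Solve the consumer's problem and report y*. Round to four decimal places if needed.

MU_x ∝ x^(-1/3), MU_y ∝ y^(-1/3), so MRS = (y/x)^(1/3) = p_x/p_y.
Solve for the ratio: y/x = [p_x/p_y]^(3).
With the ratio pinned down, the budget gives x* = M/(p_x + p_y·(y/x)) and y* = (y/x)·x*.
Numerically y/x = 0.029453, so x* = 146/(4.2 + 13.6·0.029453) = 31.7353 and y* = 0.029453·31.7353 = 0.9347.

y* = 0.9347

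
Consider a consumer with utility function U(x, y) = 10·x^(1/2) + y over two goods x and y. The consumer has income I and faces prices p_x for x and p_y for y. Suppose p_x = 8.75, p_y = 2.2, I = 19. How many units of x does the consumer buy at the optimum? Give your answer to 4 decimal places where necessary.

Set MRS = p_x/p_y: 5·x^(−1/2) = p_x/p_y.
Solve: √x = 5·p_y/p_x, so x*(p_x,p_y) = (5·p_y/p_x)², and y* = (I − p_x·x*)/p_y.
Plugging in: x* = (5·2.2/8.75)² = 1.5804.

x* = 1.5804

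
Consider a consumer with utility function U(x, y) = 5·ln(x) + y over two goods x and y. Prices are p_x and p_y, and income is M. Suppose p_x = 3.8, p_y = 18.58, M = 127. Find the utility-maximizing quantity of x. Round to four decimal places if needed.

x* = 24.4474

MU_x = 5/x, MU_y = 1. Tangency: 5/x = p_x/p_y.
So x*(p_x,p_y) = 5·p_y/p_x, independent of income; and y* = (M − 5·p_y)/p_y.
At the given prices: x* = 5·18.58/3.8 = 24.4474.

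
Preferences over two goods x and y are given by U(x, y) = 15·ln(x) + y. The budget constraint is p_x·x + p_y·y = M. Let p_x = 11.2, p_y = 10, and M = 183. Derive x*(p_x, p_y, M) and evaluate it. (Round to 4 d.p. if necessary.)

Set MRS = p_x/p_y: (15/x)/1 = p_x/p_y.
So x*(p_x,p_y) = 15·p_y/p_x, independent of income; and y* = (M − 15·p_y)/p_y.
At the given prices: x* = 15·10/11.2 = 13.3929.

x* = 13.3929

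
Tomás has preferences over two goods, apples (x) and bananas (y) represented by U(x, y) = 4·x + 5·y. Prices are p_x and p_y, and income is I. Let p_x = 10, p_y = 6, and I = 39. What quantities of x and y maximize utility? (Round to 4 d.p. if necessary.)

x* = 0, y* = 6.5

y gives more utility per dollar, so spend all income on y: y* = I/p_y, x* = 0.
Numerically: x* = 0, y* = 6.5.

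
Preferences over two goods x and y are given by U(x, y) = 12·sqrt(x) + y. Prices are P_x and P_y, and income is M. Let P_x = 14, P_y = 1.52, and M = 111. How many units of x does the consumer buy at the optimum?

x* = 0.4244

Set MRS = P_x/P_y: 6·x^(−1/2) = P_x/P_y.
Thus x* = (6·P_y/P_x)² — independent of M — with the rest of income spent on y.
Plugging in: x* = (6·1.52/14)² = 0.4244.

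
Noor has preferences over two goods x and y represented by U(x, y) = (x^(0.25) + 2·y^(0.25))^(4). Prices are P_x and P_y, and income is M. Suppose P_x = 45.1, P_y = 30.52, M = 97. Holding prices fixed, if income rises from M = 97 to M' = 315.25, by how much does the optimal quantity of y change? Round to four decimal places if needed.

Substitute y = (y/x)·x into the budget: x* = M/(P_x + P_y·(y/x)).
Numerically y/x = 4.241271, so x* = 97/(45.1 + 30.52·4.241271) = 0.5557 and y* = 4.241271·0.5557 = 2.357.
At M' = 315.25: y* = 7.6603. Change: 7.6603 − 2.357 = 5.3033.

Δy* = 5.3033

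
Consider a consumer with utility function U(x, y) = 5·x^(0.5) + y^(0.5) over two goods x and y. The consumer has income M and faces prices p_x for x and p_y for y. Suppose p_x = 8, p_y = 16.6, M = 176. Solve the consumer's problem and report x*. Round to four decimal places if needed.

x* = 21.5839

With the ratio pinned down, the budget gives x* = M/(p_x + p_y·(y/x)) and y* = (y/x)·x*.
Numerically y/x = 0.00929, so x* = 176/(8 + 16.6·0.00929) = 21.5839.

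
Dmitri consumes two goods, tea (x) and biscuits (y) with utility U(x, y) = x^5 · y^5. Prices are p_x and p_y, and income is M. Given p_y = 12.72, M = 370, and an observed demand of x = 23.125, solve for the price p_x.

p_x = 8

The MRS is y/x. Set MRS = p_x/p_y.
Rearranging, p_y·y = p_x·x. Substituting into the budget gives p_x·x·(1 + 1) = M.
Demand: x*(p_x,p_y,M) = 0.5·M/p_x and y* = 0.5·M/p_y.
Set x* = 23.125 in the demand function and solve for p_x: p_x = 8.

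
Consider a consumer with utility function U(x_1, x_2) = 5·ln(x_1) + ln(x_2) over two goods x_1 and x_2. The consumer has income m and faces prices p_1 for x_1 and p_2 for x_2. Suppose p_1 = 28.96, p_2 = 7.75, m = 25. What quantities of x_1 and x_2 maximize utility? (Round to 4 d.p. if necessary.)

x_1* = 0.7194, x_2* = 0.5376

At p_1=28.96, p_2=7.75, m=25: x_1* = 5/6·25/28.96 = 0.7194, x_2* = 0.5376.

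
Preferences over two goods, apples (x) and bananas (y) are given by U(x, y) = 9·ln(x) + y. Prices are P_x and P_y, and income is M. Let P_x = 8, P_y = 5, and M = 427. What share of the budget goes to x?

share on x = 0.1054

MU_x = 9/x, MU_y = 1. Tangency: 9/x = P_x/P_y.
So x*(P_x,P_y) = 9·P_y/P_x, independent of income; and y* = (M − 9·P_y)/P_y.
At the given prices: x* = 9·5/8 = 5.625, and y* = 76.4.
Expenditure on x: 8·5.625 = 45; share = 0.1054.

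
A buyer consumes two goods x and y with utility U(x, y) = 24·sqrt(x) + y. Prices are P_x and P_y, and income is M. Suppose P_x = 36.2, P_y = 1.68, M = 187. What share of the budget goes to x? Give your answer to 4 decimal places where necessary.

share on x = 0.06

Utility is quasi-linear in y; the FOC for x is 12/√x = P_x/P_y.
Thus x* = (12·P_y/P_x)² — independent of M — with the rest of income spent on y.
Plugging in: x* = (12·1.68/36.2)² = 0.3101, y* = 104.6267.
Expenditure on x: 36.2·0.3101 = 11.2272; share = 0.06.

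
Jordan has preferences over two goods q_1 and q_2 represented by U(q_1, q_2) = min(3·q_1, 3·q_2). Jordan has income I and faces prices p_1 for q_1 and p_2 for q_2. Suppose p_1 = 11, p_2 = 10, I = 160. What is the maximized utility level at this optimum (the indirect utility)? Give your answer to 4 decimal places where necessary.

V = 22.8571

With perfect complements, no substitution: consume in ratio q_1:q_2 = 3:3.
Budget: p_1·q_1 + p_2·q_1 = I, so (3·p_1 + 3·p_2)·q_1 = 3·I.
Demand: q_1*(p_1,p_2,I) = 3·I/(3·p_1 + 3·p_2), q_2* = 3·I/(3·p_1 + 3·p_2).
Here 3·11 + 3·10 = 63, giving q_1* = 7.619 and q_2* = 7.619.
Utility at the optimum: U(7.619, 7.619) = 22.8571.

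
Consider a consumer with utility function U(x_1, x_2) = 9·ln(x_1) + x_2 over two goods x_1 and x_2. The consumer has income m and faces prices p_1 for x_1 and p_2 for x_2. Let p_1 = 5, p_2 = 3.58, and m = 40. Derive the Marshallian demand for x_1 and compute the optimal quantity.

x_1* = 6.444

Set MRS = p_1/p_2: (9/x_1)/1 = p_1/p_2.
So x_1*(p_1,p_2) = 9·p_2/p_1, independent of income; and x_2* = (m − 9·p_2)/p_2.
At the given prices: x_1* = 9·3.58/5 = 6.444.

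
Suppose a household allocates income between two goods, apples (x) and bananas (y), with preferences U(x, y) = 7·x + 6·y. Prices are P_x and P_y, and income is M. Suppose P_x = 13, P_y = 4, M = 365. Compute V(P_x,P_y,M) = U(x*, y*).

V = 547.5

Perfect substitutes: compare marginal utility per dollar. 7/P_x vs 6/P_y → 0.5385 vs 1.5.
y gives more utility per dollar, so spend all income on y: y* = M/P_y, x* = 0.
Numerically: x* = 0, y* = 91.25.
Utility at the optimum: U(0, 91.25) = 547.5.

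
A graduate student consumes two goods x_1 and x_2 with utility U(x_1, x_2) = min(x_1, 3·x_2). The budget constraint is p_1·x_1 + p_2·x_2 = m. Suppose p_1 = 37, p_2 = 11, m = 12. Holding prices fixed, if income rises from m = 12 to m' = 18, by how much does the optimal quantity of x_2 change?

Δx_2* = 0.0492

Leontief preferences: the optimum is at the kink where x_1/3 = x_2/1, i.e. x_2 = (1/3)·x_1.
Budget: p_1·x_1 + p_2·(1/3)·x_1 = m, so (3·p_1 + p_2)·x_1 = 3·m.
Demand: x_1*(p_1,p_2,m) = 3·m/(3·p_1 + p_2), x_2* = m/(3·p_1 + p_2).
Here 3·37 + 11 = 122, giving x_2* = 0.0984.
At m' = 18: x_2* = 0.1475. Change: 0.1475 − 0.0984 = 0.0492.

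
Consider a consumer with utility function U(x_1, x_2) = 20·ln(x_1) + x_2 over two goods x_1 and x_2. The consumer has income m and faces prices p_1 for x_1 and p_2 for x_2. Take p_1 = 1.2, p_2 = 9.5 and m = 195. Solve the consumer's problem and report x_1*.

x_1* = 158.3333

MU_x_1 = 20/x_1, MU_x_2 = 1. Tangency: 20/x_1 = p_1/p_2.
So x_1*(p_1,p_2) = 20·p_2/p_1, independent of income; and x_2* = (m − 20·p_2)/p_2.
At the given prices: x_1* = 20·9.5/1.2 = 158.3333.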